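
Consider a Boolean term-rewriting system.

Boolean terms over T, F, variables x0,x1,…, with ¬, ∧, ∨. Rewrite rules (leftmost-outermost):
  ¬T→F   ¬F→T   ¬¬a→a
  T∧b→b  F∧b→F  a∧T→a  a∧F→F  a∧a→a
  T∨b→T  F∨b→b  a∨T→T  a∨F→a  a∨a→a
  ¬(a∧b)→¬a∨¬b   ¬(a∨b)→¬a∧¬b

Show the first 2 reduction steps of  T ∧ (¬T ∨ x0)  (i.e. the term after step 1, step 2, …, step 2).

Answer: after 2 steps: F ∨ x0

Reduction:
  start: T ∧ (¬T ∨ x0)
  [1] ¬T ∨ x0
  [2] F ∨ x0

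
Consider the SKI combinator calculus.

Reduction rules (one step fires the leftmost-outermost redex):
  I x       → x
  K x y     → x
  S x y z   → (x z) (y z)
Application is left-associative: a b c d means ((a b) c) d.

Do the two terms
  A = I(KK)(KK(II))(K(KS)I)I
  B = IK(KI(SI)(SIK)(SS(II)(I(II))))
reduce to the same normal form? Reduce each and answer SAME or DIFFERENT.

Term A:
  start: I(KK)(KK(II))(K(KS)I)I
  [1] KK(KK(II))(K(KS)I)I
  [2] K(K(KS)I)I
  [3] K(KS)I
  [4] KS

Term B:
  start: IK(KI(SI)(SIK)(SS(II)(I(II))))
  [1] K(KI(SI)(SIK)(SS(II)(I(II))))
  [2] K(I(SIK)(SS(II)(I(II))))
  [3] K(SIK(SS(II)(I(II))))
  [4] K(I(SS(II)(I(II)))(K(SS(II)(I(II)))))
  [5] K(SS(II)(I(II))(K(SS(II)(I(II)))))
  [6] K(S(I(II))(II(I(II)))(K(SS(II)(I(II)))))
  [7] K(I(II)(K(SS(II)(I(II))))(II(I(II))(K(SS(II)(I(II))))))
  [8] K(II(K(SS(II)(I(II))))(II(I(II))(K(SS(II)(I(II))))))
  [9] K(I(K(SS(II)(I(II))))(II(I(II))(K(SS(II)(I(II))))))
  [10] K(K(SS(II)(I(II)))(II(I(II))(K(SS(II)(I(II))))))
  [11] K(SS(II)(I(II)))
  [12] K(S(I(II))(II(I(II))))
  [13] K(S(II)(II(I(II))))
  [14] K(SI(II(I(II))))
  [15] K(SI(I(I(II))))
  [16] K(SI(I(II)))
  [17] K(SI(II))
  [18] K(SII)

Answer: DIFFERENT — A ⇓ KS, B ⇓ K(SII)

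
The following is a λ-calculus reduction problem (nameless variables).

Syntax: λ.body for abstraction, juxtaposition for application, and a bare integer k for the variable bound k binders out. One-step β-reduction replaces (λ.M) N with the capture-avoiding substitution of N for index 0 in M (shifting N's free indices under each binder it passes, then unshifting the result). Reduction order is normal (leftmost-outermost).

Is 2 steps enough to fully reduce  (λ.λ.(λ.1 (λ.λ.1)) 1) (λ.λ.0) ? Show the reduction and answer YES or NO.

Answer: YES — reaches normal form λ.0 (λ.λ.1) in 2 ≤ 2 steps

Working:
  start: (λ.λ.(λ.1 (λ.λ.1)) 1) (λ.λ.0)
  step 1: λ.(λ.1 (λ.λ.1)) (λ.λ.0)
  step 2: λ.0 (λ.λ.1)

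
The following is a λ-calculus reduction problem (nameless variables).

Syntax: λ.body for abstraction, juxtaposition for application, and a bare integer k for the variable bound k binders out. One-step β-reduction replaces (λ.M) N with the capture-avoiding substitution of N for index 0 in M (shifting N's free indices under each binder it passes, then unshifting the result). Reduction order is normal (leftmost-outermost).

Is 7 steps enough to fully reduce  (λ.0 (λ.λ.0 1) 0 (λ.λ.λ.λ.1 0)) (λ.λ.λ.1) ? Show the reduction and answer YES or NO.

  start: (λ.0 (λ.λ.0 1) 0 (λ.λ.λ.λ.1 0)) (λ.λ.λ.1)
  [1] (λ.λ.λ.1) (λ.λ.0 1) (λ.λ.λ.1) (λ.λ.λ.λ.1 0)
  [2] (λ.λ.1) (λ.λ.λ.1) (λ.λ.λ.λ.1 0)
  [3] (λ.λ.λ.λ.1) (λ.λ.λ.λ.1 0)
  [4] λ.λ.λ.1

Answer: YES — reaches normal form λ.λ.λ.1 in 4 ≤ 7 steps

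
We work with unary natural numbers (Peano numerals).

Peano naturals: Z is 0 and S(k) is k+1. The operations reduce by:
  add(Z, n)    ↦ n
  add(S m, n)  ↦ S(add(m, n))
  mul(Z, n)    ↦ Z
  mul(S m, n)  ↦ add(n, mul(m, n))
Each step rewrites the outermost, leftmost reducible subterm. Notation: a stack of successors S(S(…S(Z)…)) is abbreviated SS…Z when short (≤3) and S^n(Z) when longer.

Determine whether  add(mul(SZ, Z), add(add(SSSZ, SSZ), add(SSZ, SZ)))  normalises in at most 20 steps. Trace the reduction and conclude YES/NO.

  start: add(mul(SZ, Z), add(add(SSSZ, SSZ), add(SSZ, SZ)))
  [1] add(add(Z, mul(Z, Z)), add(add(SSSZ, SSZ), add(SSZ, SZ)))
  [2] add(mul(Z, Z), add(add(SSSZ, SSZ), add(SSZ, SZ)))
  [3] add(Z, add(add(SSSZ, SSZ), add(SSZ, SZ)))
  [4] add(add(SSSZ, SSZ), add(SSZ, SZ))
  [5] add(S(add(SSZ, SSZ)), add(SSZ, SZ))
  [6] S(add(add(SSZ, SSZ), add(SSZ, SZ)))
  [7] S(add(S(add(SZ, SSZ)), add(SSZ, SZ)))
  [8] S(S(add(add(SZ, SSZ), add(SSZ, SZ))))
  [9] S(S(add(S(add(Z, SSZ)), add(SSZ, SZ))))
  [10] S(S(S(add(add(Z, SSZ), add(SSZ, SZ)))))
  [11] S(S(S(add(SSZ, add(SSZ, SZ)))))
  [12] S(S(S(S(add(SZ, add(SSZ, SZ))))))
  [13] S(S(S(S(S(add(Z, add(SSZ, SZ)))))))
  [14] S(S(S(S(S(add(SSZ, SZ))))))
  [15] S(S(S(S(S(S(add(SZ, SZ)))))))
  [16] S(S(S(S(S(S(S(add(Z, SZ))))))))
  [17] S^8(Z)

Answer: YES — reaches normal form S^8(Z) in 17 ≤ 20 steps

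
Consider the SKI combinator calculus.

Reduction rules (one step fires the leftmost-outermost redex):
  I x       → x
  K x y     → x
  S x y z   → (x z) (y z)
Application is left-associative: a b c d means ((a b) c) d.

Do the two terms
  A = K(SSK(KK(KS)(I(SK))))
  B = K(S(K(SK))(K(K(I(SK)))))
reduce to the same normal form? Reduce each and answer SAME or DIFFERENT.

Term A:
  start: K(SSK(KK(KS)(I(SK))))
  step 1: K(S(KK(KS)(I(SK)))(K(KK(KS)(I(SK)))))
  step 2: K(S(K(I(SK)))(K(KK(KS)(I(SK)))))
  step 3: K(S(K(SK))(K(KK(KS)(I(SK)))))
  step 4: K(S(K(SK))(K(K(I(SK)))))
  step 5: K(S(K(SK))(K(K(SK))))

Term B:
  start: K(S(K(SK))(K(K(I(SK)))))
  step 1: K(S(K(SK))(K(K(SK))))

Answer: SAME — A ⇓ K(S(K(SK))(K(K(SK)))), B ⇓ K(S(K(SK))(K(K(SK))))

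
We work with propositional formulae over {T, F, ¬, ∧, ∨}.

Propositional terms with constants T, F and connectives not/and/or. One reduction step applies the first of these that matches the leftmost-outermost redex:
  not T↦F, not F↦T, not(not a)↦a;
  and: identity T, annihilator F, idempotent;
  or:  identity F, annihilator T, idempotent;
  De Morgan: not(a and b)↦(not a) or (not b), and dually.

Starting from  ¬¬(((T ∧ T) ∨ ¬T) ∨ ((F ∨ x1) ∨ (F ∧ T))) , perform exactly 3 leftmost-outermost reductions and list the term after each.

  start: ¬¬(((T ∧ T) ∨ ¬T) ∨ ((F ∨ x1) ∨ (F ∧ T)))
  →1  ((T ∧ T) ∨ ¬T) ∨ ((F ∨ x1) ∨ (F ∧ T))
  →2  (T ∨ ¬T) ∨ ((F ∨ x1) ∨ (F ∧ T))
  →3  T ∨ ((F ∨ x1) ∨ (F ∧ T))

Answer: after 3 steps: T ∨ ((F ∨ x1) ∨ (F ∧ T))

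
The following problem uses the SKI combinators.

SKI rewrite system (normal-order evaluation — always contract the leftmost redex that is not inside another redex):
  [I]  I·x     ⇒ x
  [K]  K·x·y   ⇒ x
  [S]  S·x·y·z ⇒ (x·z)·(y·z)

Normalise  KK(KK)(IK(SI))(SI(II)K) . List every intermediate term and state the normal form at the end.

Answer: normal form = K(SI)  (in 3 steps)

Working:
  start: KK(KK)(IK(SI))(SI(II)K)
  →1  K(IK(SI))(SI(II)K)
  →2  IK(SI)
  →3  K(SI)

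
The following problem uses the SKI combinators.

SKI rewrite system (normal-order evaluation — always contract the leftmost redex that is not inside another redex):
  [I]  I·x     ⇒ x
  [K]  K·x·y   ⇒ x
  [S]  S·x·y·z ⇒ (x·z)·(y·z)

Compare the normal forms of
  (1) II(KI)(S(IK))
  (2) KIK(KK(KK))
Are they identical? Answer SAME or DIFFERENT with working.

Term A:
  start: II(KI)(S(IK))
  step 1: I(KI)(S(IK))
  step 2: KI(S(IK))
  step 3: I

Term B:
  start: KIK(KK(KK))
  step 1: I(KK(KK))
  step 2: KK(KK)
  step 3: K

Answer: DIFFERENT — A ⇓ I, B ⇓ K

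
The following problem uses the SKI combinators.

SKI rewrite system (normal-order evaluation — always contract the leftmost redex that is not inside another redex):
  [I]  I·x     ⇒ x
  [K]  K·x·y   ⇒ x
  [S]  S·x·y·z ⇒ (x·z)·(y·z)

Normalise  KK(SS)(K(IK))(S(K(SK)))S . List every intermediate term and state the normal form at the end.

  start: KK(SS)(K(IK))(S(K(SK)))S
  →1  K(K(IK))(S(K(SK)))S
  →2  K(IK)S
  →3  IK
  →4  K

Answer: normal form = K  (in 4 steps)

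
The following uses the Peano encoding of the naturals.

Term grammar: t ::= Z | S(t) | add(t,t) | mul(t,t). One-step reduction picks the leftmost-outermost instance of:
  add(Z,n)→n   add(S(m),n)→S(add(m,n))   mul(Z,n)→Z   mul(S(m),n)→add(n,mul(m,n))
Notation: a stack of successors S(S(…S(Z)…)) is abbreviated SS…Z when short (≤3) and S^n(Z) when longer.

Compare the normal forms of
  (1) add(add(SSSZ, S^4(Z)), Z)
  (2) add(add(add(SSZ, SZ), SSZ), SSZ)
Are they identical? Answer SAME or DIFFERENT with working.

Answer: SAME — A ⇓ S^7(Z), B ⇓ S^7(Z)

Derivation:
Term A:
  start: add(add(SSSZ, S^4(Z)), Z)
  [1] add(S(add(SSZ, S^4(Z))), Z)
  [2] S(add(add(SSZ, S^4(Z)), Z))
  [3] S(add(S(add(SZ, S^4(Z))), Z))
  [4] S(S(add(add(SZ, S^4(Z)), Z)))
  [5] S(S(add(S(add(Z, S^4(Z))), Z)))
  [6] S(S(S(add(add(Z, S^4(Z)), Z))))
  [7] S(S(S(add(S^4(Z), Z))))
  [8] S(S(S(S(add(SSSZ, Z)))))
  [9] S(S(S(S(S(add(SSZ, Z))))))
  [10] S(S(S(S(S(S(add(SZ, Z)))))))
  [11] S(S(S(S(S(S(S(add(Z, Z))))))))
  [12] S^7(Z)

Term B:
  start: add(add(add(SSZ, SZ), SSZ), SSZ)
  [1] add(add(S(add(SZ, SZ)), SSZ), SSZ)
  [2] add(S(add(add(SZ, SZ), SSZ)), SSZ)
  [3] S(add(add(add(SZ, SZ), SSZ), SSZ))
  [4] S(add(add(S(add(Z, SZ)), SSZ), SSZ))
  [5] S(add(S(add(add(Z, SZ), SSZ)), SSZ))
  [6] S(S(add(add(add(Z, SZ), SSZ), SSZ)))
  [7] S(S(add(add(SZ, SSZ), SSZ)))
  [8] S(S(add(S(add(Z, SSZ)), SSZ)))
  [9] S(S(S(add(add(Z, SSZ), SSZ))))
  [10] S(S(S(add(SSZ, SSZ))))
  [11] S(S(S(S(add(SZ, SSZ)))))
  [12] S(S(S(S(S(add(Z, SSZ))))))
  [13] S^7(Z)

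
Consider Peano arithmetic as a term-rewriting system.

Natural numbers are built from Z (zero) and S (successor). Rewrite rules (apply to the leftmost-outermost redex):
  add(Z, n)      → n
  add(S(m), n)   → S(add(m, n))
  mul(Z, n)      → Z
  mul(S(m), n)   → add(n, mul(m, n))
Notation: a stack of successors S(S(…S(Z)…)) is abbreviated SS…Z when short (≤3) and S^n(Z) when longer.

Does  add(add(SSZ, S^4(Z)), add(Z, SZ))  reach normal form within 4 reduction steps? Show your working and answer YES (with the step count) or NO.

  start: add(add(SSZ, S^4(Z)), add(Z, SZ))
  [1] add(S(add(SZ, S^4(Z))), add(Z, SZ))
  [2] S(add(add(SZ, S^4(Z)), add(Z, SZ)))
  [3] S(add(S(add(Z, S^4(Z))), add(Z, SZ)))
  [4] S(S(add(add(Z, S^4(Z)), add(Z, SZ))))

Answer: NO — after 4 steps the term is S(S(add(add(Z, S^4(Z)), add(Z, SZ)))), not yet normal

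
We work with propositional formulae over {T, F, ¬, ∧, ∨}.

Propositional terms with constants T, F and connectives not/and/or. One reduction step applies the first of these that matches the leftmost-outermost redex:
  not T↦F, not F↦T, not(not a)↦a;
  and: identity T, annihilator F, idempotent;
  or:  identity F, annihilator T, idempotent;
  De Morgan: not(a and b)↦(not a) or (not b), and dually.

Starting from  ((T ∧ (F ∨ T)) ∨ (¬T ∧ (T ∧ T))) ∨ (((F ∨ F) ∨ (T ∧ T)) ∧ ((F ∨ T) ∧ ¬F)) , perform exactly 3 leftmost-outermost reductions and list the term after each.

Answer: after 3 steps: T ∨ (((F ∨ F) ∨ (T ∧ T)) ∧ ((F ∨ T) ∧ ¬F))

Working:
  start: ((T ∧ (F ∨ T)) ∨ (¬T ∧ (T ∧ T))) ∨ (((F ∨ F) ∨ (T ∧ T)) ∧ ((F ∨ T) ∧ ¬F))
  →1  ((F ∨ T) ∨ (¬T ∧ (T ∧ T))) ∨ (((F ∨ F) ∨ (T ∧ T)) ∧ ((F ∨ T) ∧ ¬F))
  →2  (T ∨ (¬T ∧ (T ∧ T))) ∨ (((F ∨ F) ∨ (T ∧ T)) ∧ ((F ∨ T) ∧ ¬F))
  →3  T ∨ (((F ∨ F) ∨ (T ∧ T)) ∧ ((F ∨ T) ∧ ¬F))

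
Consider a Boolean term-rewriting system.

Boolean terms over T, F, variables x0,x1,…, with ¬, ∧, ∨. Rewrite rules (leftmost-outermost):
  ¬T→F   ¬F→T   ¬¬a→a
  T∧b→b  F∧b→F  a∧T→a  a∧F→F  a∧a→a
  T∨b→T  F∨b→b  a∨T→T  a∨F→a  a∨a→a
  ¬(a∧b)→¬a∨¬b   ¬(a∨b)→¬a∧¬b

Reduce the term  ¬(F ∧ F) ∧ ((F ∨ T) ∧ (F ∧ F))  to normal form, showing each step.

  start: ¬(F ∧ F) ∧ ((F ∨ T) ∧ (F ∧ F))
  [1] (¬F ∨ ¬F) ∧ ((F ∨ T) ∧ (F ∧ F))
  [2] ¬F ∧ ((F ∨ T) ∧ (F ∧ F))
  [3] T ∧ ((F ∨ T) ∧ (F ∧ F))
  [4] (F ∨ T) ∧ (F ∧ F)
  [5] T ∧ (F ∧ F)
  [6] F ∧ F
  [7] F

Answer: normal form = F  (in 7 steps)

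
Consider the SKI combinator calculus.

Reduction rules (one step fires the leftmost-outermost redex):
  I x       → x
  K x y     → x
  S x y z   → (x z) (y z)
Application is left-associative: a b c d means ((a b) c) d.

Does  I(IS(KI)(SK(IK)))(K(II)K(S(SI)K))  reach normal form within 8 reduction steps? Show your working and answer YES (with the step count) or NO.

Answer: NO — after 8 steps the term is II(S(SI)K), not yet normal

Working:
  start: I(IS(KI)(SK(IK)))(K(II)K(S(SI)K))
  step 1: IS(KI)(SK(IK))(K(II)K(S(SI)K))
  step 2: S(KI)(SK(IK))(K(II)K(S(SI)K))
  step 3: KI(K(II)K(S(SI)K))(SK(IK)(K(II)K(S(SI)K)))
  step 4: I(SK(IK)(K(II)K(S(SI)K)))
  step 5: SK(IK)(K(II)K(S(SI)K))
  step 6: K(K(II)K(S(SI)K))(IK(K(II)K(S(SI)K)))
  step 7: K(II)K(S(SI)K)
  step 8: II(S(SI)K)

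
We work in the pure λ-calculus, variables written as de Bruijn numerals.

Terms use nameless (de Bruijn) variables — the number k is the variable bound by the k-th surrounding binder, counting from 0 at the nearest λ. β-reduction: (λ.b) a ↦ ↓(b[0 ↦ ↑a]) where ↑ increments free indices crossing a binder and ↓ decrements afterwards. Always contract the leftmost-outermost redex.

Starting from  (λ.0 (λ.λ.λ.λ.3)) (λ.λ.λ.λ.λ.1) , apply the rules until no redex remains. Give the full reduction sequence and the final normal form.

Answer: normal form = λ.λ.λ.λ.1  (in 2 steps)

Working:
  start: (λ.0 (λ.λ.λ.λ.3)) (λ.λ.λ.λ.λ.1)
  step 1: (λ.λ.λ.λ.λ.1) (λ.λ.λ.λ.3)
  step 2: λ.λ.λ.λ.1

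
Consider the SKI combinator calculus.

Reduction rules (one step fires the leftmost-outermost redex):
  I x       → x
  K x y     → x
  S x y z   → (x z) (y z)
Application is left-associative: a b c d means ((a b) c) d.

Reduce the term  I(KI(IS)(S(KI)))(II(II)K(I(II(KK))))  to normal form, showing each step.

Answer: normal form = S(KI)(K(KK))  (in 10 steps)

Working:
  start: I(KI(IS)(S(KI)))(II(II)K(I(II(KK))))
  step 1: KI(IS)(S(KI))(II(II)K(I(II(KK))))
  step 2: I(S(KI))(II(II)K(I(II(KK))))
  step 3: S(KI)(II(II)K(I(II(KK))))
  step 4: S(KI)(I(II)K(I(II(KK))))
  step 5: S(KI)(IIK(I(II(KK))))
  step 6: S(KI)(IK(I(II(KK))))
  step 7: S(KI)(K(I(II(KK))))
  step 8: S(KI)(K(II(KK)))
  step 9: S(KI)(K(I(KK)))
  step 10: S(KI)(K(KK))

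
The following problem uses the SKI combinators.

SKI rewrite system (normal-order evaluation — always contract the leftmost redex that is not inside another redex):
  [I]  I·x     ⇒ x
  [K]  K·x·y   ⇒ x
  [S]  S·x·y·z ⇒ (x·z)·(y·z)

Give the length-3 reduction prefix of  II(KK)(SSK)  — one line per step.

Answer: after 3 steps: K

Reduction:
  start: II(KK)(SSK)
  step 1: I(KK)(SSK)
  step 2: KK(SSK)
  step 3: K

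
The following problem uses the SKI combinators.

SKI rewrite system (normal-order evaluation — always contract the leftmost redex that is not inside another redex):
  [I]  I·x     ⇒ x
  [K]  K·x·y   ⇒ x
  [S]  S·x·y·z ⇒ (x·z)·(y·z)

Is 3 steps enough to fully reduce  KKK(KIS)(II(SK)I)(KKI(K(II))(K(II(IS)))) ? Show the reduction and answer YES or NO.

  start: KKK(KIS)(II(SK)I)(KKI(K(II))(K(II(IS))))
  →1  K(KIS)(II(SK)I)(KKI(K(II))(K(II(IS))))
  →2  KIS(KKI(K(II))(K(II(IS))))
  →3  I(KKI(K(II))(K(II(IS))))

Answer: NO — after 3 steps the term is I(KKI(K(II))(K(II(IS)))), not yet normal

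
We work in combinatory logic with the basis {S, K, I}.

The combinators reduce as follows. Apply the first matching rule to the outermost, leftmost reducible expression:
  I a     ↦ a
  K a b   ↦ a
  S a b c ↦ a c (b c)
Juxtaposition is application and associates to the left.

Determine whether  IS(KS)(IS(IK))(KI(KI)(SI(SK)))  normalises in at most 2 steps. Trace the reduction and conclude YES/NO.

  start: IS(KS)(IS(IK))(KI(KI)(SI(SK)))
  step 1: S(KS)(IS(IK))(KI(KI)(SI(SK)))
  step 2: KS(KI(KI)(SI(SK)))(IS(IK)(KI(KI)(SI(SK))))

Answer: NO — after 2 steps the term is KS(KI(KI)(SI(SK)))(IS(IK)(KI(KI)(SI(SK)))), not yet normal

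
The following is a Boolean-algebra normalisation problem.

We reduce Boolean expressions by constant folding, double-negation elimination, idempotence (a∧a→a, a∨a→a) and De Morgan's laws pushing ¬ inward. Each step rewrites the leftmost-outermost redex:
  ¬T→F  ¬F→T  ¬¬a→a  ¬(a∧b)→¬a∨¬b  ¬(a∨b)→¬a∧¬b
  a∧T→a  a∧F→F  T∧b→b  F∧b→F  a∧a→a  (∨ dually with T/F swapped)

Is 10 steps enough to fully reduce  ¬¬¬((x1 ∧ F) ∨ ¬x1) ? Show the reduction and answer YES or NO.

Answer: YES — reaches normal form x1 in 7 ≤ 10 steps

Reduction:
  start: ¬¬¬((x1 ∧ F) ∨ ¬x1)
  →1  ¬((x1 ∧ F) ∨ ¬x1)
  →2  ¬(x1 ∧ F) ∧ ¬¬x1
  →3  (¬x1 ∨ ¬F) ∧ ¬¬x1
  →4  (¬x1 ∨ T) ∧ ¬¬x1
  →5  T ∧ ¬¬x1
  →6  ¬¬x1
  →7  x1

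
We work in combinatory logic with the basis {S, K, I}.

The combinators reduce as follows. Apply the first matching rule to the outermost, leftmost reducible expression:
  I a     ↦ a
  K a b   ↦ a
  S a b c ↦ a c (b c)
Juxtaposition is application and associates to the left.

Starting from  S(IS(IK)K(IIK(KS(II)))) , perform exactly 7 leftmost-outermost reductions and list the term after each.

  start: S(IS(IK)K(IIK(KS(II))))
  [1] S(S(IK)K(IIK(KS(II))))
  [2] S(IK(IIK(KS(II)))(K(IIK(KS(II)))))
  [3] S(K(IIK(KS(II)))(K(IIK(KS(II)))))
  [4] S(IIK(KS(II)))
  [5] S(IK(KS(II)))
  [6] S(K(KS(II)))
  [7] S(KS)

Answer: after 7 steps: S(KS)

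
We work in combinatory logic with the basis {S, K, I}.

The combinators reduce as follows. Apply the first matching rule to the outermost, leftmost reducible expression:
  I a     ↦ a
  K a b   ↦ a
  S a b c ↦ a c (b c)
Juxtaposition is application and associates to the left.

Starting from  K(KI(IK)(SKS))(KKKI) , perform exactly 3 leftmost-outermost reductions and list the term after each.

Answer: after 3 steps: SKS

Derivation:
  start: K(KI(IK)(SKS))(KKKI)
  →1  KI(IK)(SKS)
  →2  I(SKS)
  →3  SKS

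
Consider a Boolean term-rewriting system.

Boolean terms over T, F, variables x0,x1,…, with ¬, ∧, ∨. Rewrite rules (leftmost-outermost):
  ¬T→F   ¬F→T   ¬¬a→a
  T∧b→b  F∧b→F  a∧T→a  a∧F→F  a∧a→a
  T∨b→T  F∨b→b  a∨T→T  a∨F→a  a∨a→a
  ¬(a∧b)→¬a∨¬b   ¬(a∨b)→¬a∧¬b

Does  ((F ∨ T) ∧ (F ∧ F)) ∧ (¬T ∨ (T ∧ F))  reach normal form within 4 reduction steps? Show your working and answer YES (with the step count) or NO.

  start: ((F ∨ T) ∧ (F ∧ F)) ∧ (¬T ∨ (T ∧ F))
  →1  (T ∧ (F ∧ F)) ∧ (¬T ∨ (T ∧ F))
  →2  (F ∧ F) ∧ (¬T ∨ (T ∧ F))
  →3  F ∧ (¬T ∨ (T ∧ F))
  →4  F

Answer: YES — reaches normal form F in 4 ≤ 4 steps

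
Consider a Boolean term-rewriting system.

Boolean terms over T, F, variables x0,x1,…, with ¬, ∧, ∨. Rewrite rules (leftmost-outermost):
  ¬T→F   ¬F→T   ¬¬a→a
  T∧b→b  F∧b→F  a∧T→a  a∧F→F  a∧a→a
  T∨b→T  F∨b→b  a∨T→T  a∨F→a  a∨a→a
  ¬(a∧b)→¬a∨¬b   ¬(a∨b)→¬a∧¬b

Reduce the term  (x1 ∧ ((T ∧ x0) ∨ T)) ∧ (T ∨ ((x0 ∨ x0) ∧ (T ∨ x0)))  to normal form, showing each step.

  start: (x1 ∧ ((T ∧ x0) ∨ T)) ∧ (T ∨ ((x0 ∨ x0) ∧ (T ∨ x0)))
  →1  (x1 ∧ T) ∧ (T ∨ ((x0 ∨ x0) ∧ (T ∨ x0)))
  →2  x1 ∧ (T ∨ ((x0 ∨ x0) ∧ (T ∨ x0)))
  →3  x1 ∧ T
  →4  x1

Answer: normal form = x1  (in 4 steps)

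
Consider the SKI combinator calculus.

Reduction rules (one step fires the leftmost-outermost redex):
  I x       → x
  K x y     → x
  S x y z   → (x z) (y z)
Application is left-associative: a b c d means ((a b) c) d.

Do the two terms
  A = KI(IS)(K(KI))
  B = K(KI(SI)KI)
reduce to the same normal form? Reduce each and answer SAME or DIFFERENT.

Answer: SAME — A ⇓ K(KI), B ⇓ K(KI)

Reduction:
Term A:
  start: KI(IS)(K(KI))
  step 1: I(K(KI))
  step 2: K(KI)

Term B:
  start: K(KI(SI)KI)
  step 1: K(IKI)
  step 2: K(KI)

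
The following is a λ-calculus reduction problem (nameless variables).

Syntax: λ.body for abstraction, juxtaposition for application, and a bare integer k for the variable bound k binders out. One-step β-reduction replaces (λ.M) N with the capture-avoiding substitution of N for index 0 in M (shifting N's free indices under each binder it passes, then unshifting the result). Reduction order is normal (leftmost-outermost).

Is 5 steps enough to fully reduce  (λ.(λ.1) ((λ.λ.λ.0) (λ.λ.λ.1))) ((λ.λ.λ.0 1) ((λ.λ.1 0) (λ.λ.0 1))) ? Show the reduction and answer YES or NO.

  start: (λ.(λ.1) ((λ.λ.λ.0) (λ.λ.λ.1))) ((λ.λ.λ.0 1) ((λ.λ.1 0) (λ.λ.0 1)))
  [1] (λ.(λ.λ.λ.0 1) ((λ.λ.1 0) (λ.λ.0 1))) ((λ.λ.λ.0) (λ.λ.λ.1))
  [2] (λ.λ.λ.0 1) ((λ.λ.1 0) (λ.λ.0 1))
  [3] λ.λ.0 1

Answer: YES — reaches normal form λ.λ.0 1 in 3 ≤ 5 steps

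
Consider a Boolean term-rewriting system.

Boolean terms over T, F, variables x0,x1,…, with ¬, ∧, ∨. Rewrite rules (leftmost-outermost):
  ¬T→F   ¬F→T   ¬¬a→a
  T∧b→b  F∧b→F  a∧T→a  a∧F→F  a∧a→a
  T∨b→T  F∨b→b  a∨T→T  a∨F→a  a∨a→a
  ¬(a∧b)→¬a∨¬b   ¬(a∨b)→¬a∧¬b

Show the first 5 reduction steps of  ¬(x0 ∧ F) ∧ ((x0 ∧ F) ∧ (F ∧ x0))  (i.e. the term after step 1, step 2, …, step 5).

  start: ¬(x0 ∧ F) ∧ ((x0 ∧ F) ∧ (F ∧ x0))
  →1  (¬x0 ∨ ¬F) ∧ ((x0 ∧ F) ∧ (F ∧ x0))
  →2  (¬x0 ∨ T) ∧ ((x0 ∧ F) ∧ (F ∧ x0))
  →3  T ∧ ((x0 ∧ F) ∧ (F ∧ x0))
  →4  (x0 ∧ F) ∧ (F ∧ x0)
  →5  F ∧ (F ∧ x0)

Answer: after 5 steps: F ∧ (F ∧ x0)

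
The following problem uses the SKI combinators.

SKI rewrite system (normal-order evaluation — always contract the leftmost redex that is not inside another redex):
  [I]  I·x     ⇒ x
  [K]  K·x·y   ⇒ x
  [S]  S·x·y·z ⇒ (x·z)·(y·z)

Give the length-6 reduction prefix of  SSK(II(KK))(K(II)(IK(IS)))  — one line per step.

  start: SSK(II(KK))(K(II)(IK(IS)))
  [1] S(II(KK))(K(II(KK)))(K(II)(IK(IS)))
  [2] II(KK)(K(II)(IK(IS)))(K(II(KK))(K(II)(IK(IS))))
  [3] I(KK)(K(II)(IK(IS)))(K(II(KK))(K(II)(IK(IS))))
  [4] KK(K(II)(IK(IS)))(K(II(KK))(K(II)(IK(IS))))
  [5] K(K(II(KK))(K(II)(IK(IS))))
  [6] K(II(KK))

Answer: after 6 steps: K(II(KK))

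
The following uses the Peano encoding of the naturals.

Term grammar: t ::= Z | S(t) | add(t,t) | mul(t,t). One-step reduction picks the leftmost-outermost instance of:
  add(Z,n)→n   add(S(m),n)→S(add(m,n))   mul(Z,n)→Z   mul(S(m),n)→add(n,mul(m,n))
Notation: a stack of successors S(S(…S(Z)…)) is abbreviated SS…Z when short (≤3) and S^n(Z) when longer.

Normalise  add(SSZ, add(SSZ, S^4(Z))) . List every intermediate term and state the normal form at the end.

Answer: normal form = S^8(Z)  (in 6 steps)

Working:
  start: add(SSZ, add(SSZ, S^4(Z)))
  step 1: S(add(SZ, add(SSZ, S^4(Z))))
  step 2: S(S(add(Z, add(SSZ, S^4(Z)))))
  step 3: S(S(add(SSZ, S^4(Z))))
  step 4: S(S(S(add(SZ, S^4(Z)))))
  step 5: S(S(S(S(add(Z, S^4(Z))))))
  step 6: S^8(Z)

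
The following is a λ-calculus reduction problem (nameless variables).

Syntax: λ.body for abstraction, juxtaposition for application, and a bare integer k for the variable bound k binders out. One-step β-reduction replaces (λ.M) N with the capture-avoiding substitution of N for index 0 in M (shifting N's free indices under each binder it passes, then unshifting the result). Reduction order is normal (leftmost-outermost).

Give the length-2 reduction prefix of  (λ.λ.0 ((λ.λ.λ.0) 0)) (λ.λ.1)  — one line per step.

Answer: after 2 steps: λ.0 (λ.λ.0)

Derivation:
  start: (λ.λ.0 ((λ.λ.λ.0) 0)) (λ.λ.1)
  [1] λ.0 ((λ.λ.λ.0) 0)
  [2] λ.0 (λ.λ.0)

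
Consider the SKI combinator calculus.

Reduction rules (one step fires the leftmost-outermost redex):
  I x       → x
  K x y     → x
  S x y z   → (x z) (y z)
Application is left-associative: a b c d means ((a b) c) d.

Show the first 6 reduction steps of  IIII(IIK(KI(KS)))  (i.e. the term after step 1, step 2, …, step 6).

  start: IIII(IIK(KI(KS)))
  step 1: III(IIK(KI(KS)))
  step 2: II(IIK(KI(KS)))
  step 3: I(IIK(KI(KS)))
  step 4: IIK(KI(KS))
  step 5: IK(KI(KS))
  step 6: K(KI(KS))

Answer: after 6 steps: K(KI(KS))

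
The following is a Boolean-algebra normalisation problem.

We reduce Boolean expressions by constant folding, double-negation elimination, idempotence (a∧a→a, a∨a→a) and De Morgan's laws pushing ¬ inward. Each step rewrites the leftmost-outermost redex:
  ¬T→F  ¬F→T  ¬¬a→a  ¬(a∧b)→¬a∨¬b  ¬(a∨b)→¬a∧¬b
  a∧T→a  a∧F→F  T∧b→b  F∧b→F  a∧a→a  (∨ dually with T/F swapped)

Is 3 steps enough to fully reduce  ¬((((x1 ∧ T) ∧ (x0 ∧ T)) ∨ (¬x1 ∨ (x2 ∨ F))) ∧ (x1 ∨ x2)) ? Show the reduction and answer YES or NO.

Answer: NO — after 3 steps the term is ((¬(x1 ∧ T) ∨ ¬(x0 ∧ T)) ∧ ¬(¬x1 ∨ (x2 ∨ F))) ∨ ¬(x1 ∨ x2), not yet normal

Working:
  start: ¬((((x1 ∧ T) ∧ (x0 ∧ T)) ∨ (¬x1 ∨ (x2 ∨ F))) ∧ (x1 ∨ x2))
  [1] ¬(((x1 ∧ T) ∧ (x0 ∧ T)) ∨ (¬x1 ∨ (x2 ∨ F))) ∨ ¬(x1 ∨ x2)
  [2] (¬((x1 ∧ T) ∧ (x0 ∧ T)) ∧ ¬(¬x1 ∨ (x2 ∨ F))) ∨ ¬(x1 ∨ x2)
  [3] ((¬(x1 ∧ T) ∨ ¬(x0 ∧ T)) ∧ ¬(¬x1 ∨ (x2 ∨ F))) ∨ ¬(x1 ∨ x2)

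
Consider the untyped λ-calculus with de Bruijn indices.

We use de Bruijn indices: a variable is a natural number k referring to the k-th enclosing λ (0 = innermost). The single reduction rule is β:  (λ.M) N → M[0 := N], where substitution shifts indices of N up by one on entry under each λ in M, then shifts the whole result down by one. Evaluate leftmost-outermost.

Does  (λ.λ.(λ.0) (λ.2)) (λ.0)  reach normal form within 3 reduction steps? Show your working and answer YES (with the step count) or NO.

  start: (λ.λ.(λ.0) (λ.2)) (λ.0)
  step 1: λ.(λ.0) (λ.λ.0)
  step 2: λ.λ.λ.0

Answer: YES — reaches normal form λ.λ.λ.0 in 2 ≤ 3 steps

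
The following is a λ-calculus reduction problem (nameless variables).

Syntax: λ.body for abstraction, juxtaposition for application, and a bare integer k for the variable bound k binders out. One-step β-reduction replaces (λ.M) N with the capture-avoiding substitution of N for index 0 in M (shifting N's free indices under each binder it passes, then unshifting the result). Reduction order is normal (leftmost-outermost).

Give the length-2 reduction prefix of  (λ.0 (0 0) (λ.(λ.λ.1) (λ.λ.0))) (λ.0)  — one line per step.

  start: (λ.0 (0 0) (λ.(λ.λ.1) (λ.λ.0))) (λ.0)
  step 1: (λ.0) ((λ.0) (λ.0)) (λ.(λ.λ.1) (λ.λ.0))
  step 2: (λ.0) (λ.0) (λ.(λ.λ.1) (λ.λ.0))

Answer: after 2 steps: (λ.0) (λ.0) (λ.(λ.λ.1) (λ.λ.0))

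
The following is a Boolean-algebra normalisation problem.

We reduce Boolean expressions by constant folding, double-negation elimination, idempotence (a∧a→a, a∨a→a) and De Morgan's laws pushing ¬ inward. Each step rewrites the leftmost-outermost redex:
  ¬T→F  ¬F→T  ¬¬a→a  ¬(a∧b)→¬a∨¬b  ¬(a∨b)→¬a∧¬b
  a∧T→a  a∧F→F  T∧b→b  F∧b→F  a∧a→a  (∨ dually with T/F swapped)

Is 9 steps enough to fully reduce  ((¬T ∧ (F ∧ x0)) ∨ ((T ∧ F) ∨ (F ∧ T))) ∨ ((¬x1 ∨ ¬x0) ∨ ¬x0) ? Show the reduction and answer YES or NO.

  start: ((¬T ∧ (F ∧ x0)) ∨ ((T ∧ F) ∨ (F ∧ T))) ∨ ((¬x1 ∨ ¬x0) ∨ ¬x0)
  [1] ((F ∧ (F ∧ x0)) ∨ ((T ∧ F) ∨ (F ∧ T))) ∨ ((¬x1 ∨ ¬x0) ∨ ¬x0)
  [2] (F ∨ ((T ∧ F) ∨ (F ∧ T))) ∨ ((¬x1 ∨ ¬x0) ∨ ¬x0)
  [3] ((T ∧ F) ∨ (F ∧ T)) ∨ ((¬x1 ∨ ¬x0) ∨ ¬x0)
  [4] (F ∨ (F ∧ T)) ∨ ((¬x1 ∨ ¬x0) ∨ ¬x0)
  [5] (F ∧ T) ∨ ((¬x1 ∨ ¬x0) ∨ ¬x0)
  [6] F ∨ ((¬x1 ∨ ¬x0) ∨ ¬x0)
  [7] (¬x1 ∨ ¬x0) ∨ ¬x0

Answer: YES — reaches normal form (¬x1 ∨ ¬x0) ∨ ¬x0 in 7 ≤ 9 steps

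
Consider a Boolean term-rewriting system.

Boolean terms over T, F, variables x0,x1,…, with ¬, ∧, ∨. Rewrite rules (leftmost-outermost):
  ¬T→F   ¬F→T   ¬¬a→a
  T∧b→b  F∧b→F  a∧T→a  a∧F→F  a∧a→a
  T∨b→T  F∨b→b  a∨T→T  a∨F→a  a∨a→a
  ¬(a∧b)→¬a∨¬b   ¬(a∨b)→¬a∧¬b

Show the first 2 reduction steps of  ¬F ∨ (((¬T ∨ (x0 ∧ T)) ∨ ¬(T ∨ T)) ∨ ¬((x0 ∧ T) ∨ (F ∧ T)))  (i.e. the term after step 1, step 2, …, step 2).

  start: ¬F ∨ (((¬T ∨ (x0 ∧ T)) ∨ ¬(T ∨ T)) ∨ ¬((x0 ∧ T) ∨ (F ∧ T)))
  [1] T ∨ (((¬T ∨ (x0 ∧ T)) ∨ ¬(T ∨ T)) ∨ ¬((x0 ∧ T) ∨ (F ∧ T)))
  [2] T

Answer: after 2 steps: T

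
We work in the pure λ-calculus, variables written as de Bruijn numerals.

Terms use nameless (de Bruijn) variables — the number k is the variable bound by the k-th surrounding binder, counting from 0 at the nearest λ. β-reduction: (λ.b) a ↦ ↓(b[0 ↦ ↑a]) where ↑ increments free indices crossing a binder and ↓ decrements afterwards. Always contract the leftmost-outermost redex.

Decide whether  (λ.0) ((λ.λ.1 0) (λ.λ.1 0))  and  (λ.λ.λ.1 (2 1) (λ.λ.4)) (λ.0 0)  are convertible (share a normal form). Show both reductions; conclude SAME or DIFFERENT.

Answer: DIFFERENT — A ⇓ λ.λ.1 0, B ⇓ λ.λ.1 (1 1) (λ.λ.λ.0 0)

Working:
Term A:
  start: (λ.0) ((λ.λ.1 0) (λ.λ.1 0))
  →1  (λ.λ.1 0) (λ.λ.1 0)
  →2  λ.(λ.λ.1 0) 0
  →3  λ.λ.1 0

Term B:
  start: (λ.λ.λ.1 (2 1) (λ.λ.4)) (λ.0 0)
  →1  λ.λ.1 ((λ.0 0) 1) (λ.λ.λ.0 0)
  →2  λ.λ.1 (1 1) (λ.λ.λ.0 0)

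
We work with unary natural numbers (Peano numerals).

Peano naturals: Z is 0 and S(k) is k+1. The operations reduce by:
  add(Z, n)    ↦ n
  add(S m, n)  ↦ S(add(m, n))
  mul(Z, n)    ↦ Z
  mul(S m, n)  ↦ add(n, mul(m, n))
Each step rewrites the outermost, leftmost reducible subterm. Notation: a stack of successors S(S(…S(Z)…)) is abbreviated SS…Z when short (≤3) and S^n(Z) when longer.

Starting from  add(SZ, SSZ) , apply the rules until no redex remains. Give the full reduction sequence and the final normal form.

Answer: normal form = SSSZ  (in 2 steps)

Derivation:
  start: add(SZ, SSZ)
  step 1: S(add(Z, SSZ))
  step 2: SSSZ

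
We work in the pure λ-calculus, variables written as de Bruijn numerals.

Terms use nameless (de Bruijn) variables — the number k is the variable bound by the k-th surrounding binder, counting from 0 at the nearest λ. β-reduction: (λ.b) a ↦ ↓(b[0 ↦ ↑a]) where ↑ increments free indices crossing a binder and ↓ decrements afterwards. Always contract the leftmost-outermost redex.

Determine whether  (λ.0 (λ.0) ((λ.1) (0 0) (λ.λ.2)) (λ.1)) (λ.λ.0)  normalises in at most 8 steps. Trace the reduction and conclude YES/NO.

  start: (λ.0 (λ.0) ((λ.1) (0 0) (λ.λ.2)) (λ.1)) (λ.λ.0)
  [1] (λ.λ.0) (λ.0) ((λ.λ.λ.0) ((λ.λ.0) (λ.λ.0)) (λ.λ.λ.λ.0)) (λ.λ.λ.0)
  [2] (λ.0) ((λ.λ.λ.0) ((λ.λ.0) (λ.λ.0)) (λ.λ.λ.λ.0)) (λ.λ.λ.0)
  [3] (λ.λ.λ.0) ((λ.λ.0) (λ.λ.0)) (λ.λ.λ.λ.0) (λ.λ.λ.0)
  [4] (λ.λ.0) (λ.λ.λ.λ.0) (λ.λ.λ.0)
  [5] (λ.0) (λ.λ.λ.0)
  [6] λ.λ.λ.0

Answer: YES — reaches normal form λ.λ.λ.0 in 6 ≤ 8 steps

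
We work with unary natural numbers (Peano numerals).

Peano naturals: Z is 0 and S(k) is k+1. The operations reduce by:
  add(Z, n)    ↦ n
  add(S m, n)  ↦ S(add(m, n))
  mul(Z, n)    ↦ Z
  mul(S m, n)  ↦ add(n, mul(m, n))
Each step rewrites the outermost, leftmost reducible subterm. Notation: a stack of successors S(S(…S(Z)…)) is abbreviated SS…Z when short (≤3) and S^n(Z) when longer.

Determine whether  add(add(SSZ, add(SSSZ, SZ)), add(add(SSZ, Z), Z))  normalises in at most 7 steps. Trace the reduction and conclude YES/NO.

  start: add(add(SSZ, add(SSSZ, SZ)), add(add(SSZ, Z), Z))
  step 1: add(S(add(SZ, add(SSSZ, SZ))), add(add(SSZ, Z), Z))
  step 2: S(add(add(SZ, add(SSSZ, SZ)), add(add(SSZ, Z), Z)))
  step 3: S(add(S(add(Z, add(SSSZ, SZ))), add(add(SSZ, Z), Z)))
  step 4: S(S(add(add(Z, add(SSSZ, SZ)), add(add(SSZ, Z), Z))))
  step 5: S(S(add(add(SSSZ, SZ), add(add(SSZ, Z), Z))))
  step 6: S(S(add(S(add(SSZ, SZ)), add(add(SSZ, Z), Z))))
  step 7: S(S(S(add(add(SSZ, SZ), add(add(SSZ, Z), Z)))))

Answer: NO — after 7 steps the term is S(S(S(add(add(SSZ, SZ), add(add(SSZ, Z), Z))))), not yet normal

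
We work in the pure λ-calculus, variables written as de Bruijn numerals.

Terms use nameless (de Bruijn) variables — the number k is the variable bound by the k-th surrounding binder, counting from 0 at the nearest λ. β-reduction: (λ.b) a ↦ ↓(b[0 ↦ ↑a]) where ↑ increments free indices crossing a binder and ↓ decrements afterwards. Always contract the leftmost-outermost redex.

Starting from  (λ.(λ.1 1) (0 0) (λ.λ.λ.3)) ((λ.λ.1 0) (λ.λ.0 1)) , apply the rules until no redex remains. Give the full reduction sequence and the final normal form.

Answer: normal form = λ.λ.λ.λ.0 1  (in 9 steps)

Working:
  start: (λ.(λ.1 1) (0 0) (λ.λ.λ.3)) ((λ.λ.1 0) (λ.λ.0 1))
  →1  (λ.(λ.λ.1 0) (λ.λ.0 1) ((λ.λ.1 0) (λ.λ.0 1))) ((λ.λ.1 0) (λ.λ.0 1) ((λ.λ.1 0) (λ.λ.0 1))) (λ.λ.λ.(λ.λ.1 0) (λ.λ.0 1))
  →2  (λ.λ.1 0) (λ.λ.0 1) ((λ.λ.1 0) (λ.λ.0 1)) (λ.λ.λ.(λ.λ.1 0) (λ.λ.0 1))
  →3  (λ.(λ.λ.0 1) 0) ((λ.λ.1 0) (λ.λ.0 1)) (λ.λ.λ.(λ.λ.1 0) (λ.λ.0 1))
  →4  (λ.λ.0 1) ((λ.λ.1 0) (λ.λ.0 1)) (λ.λ.λ.(λ.λ.1 0) (λ.λ.0 1))
  →5  (λ.0 ((λ.λ.1 0) (λ.λ.0 1))) (λ.λ.λ.(λ.λ.1 0) (λ.λ.0 1))
  →6  (λ.λ.λ.(λ.λ.1 0) (λ.λ.0 1)) ((λ.λ.1 0) (λ.λ.0 1))
  →7  λ.λ.(λ.λ.1 0) (λ.λ.0 1)
  →8  λ.λ.λ.(λ.λ.0 1) 0
  →9  λ.λ.λ.λ.0 1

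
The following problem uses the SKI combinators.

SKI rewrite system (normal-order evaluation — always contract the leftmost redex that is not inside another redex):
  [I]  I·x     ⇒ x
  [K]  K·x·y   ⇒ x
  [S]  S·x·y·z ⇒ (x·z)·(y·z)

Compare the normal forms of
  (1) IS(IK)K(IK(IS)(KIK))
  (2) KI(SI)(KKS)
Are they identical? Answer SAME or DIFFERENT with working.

Answer: DIFFERENT — A ⇓ S, B ⇓ K

Derivation:
Term A:
  start: IS(IK)K(IK(IS)(KIK))
  [1] S(IK)K(IK(IS)(KIK))
  [2] IK(IK(IS)(KIK))(K(IK(IS)(KIK)))
  [3] K(IK(IS)(KIK))(K(IK(IS)(KIK)))
  [4] IK(IS)(KIK)
  [5] K(IS)(KIK)
  [6] IS
  [7] S

Term B:
  start: KI(SI)(KKS)
  [1] I(KKS)
  [2] KKS
  [3] K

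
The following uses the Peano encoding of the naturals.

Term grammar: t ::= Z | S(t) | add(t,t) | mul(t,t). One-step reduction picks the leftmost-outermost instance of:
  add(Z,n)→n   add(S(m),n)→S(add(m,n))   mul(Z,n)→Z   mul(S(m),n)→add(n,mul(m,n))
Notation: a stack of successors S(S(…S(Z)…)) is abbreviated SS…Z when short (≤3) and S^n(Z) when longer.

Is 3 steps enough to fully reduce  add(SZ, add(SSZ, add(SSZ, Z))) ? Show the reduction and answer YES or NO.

Answer: NO — after 3 steps the term is S(S(add(SZ, add(SSZ, Z)))), not yet normal

Working:
  start: add(SZ, add(SSZ, add(SSZ, Z)))
  →1  S(add(Z, add(SSZ, add(SSZ, Z))))
  →2  S(add(SSZ, add(SSZ, Z)))
  →3  S(S(add(SZ, add(SSZ, Z))))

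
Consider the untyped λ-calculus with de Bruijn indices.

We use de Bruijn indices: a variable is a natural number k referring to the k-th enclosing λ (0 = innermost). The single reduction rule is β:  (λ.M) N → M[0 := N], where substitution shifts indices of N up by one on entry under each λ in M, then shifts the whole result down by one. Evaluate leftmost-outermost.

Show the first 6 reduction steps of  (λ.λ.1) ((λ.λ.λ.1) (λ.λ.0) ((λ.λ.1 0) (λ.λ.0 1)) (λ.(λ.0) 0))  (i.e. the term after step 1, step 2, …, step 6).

  start: (λ.λ.1) ((λ.λ.λ.1) (λ.λ.0) ((λ.λ.1 0) (λ.λ.0 1)) (λ.(λ.0) 0))
  →1  λ.(λ.λ.λ.1) (λ.λ.0) ((λ.λ.1 0) (λ.λ.0 1)) (λ.(λ.0) 0)
  →2  λ.(λ.λ.1) ((λ.λ.1 0) (λ.λ.0 1)) (λ.(λ.0) 0)
  →3  λ.(λ.(λ.λ.1 0) (λ.λ.0 1)) (λ.(λ.0) 0)
  →4  λ.(λ.λ.1 0) (λ.λ.0 1)
  →5  λ.λ.(λ.λ.0 1) 0
  →6  λ.λ.λ.0 1

Answer: after 6 steps: λ.λ.λ.0 1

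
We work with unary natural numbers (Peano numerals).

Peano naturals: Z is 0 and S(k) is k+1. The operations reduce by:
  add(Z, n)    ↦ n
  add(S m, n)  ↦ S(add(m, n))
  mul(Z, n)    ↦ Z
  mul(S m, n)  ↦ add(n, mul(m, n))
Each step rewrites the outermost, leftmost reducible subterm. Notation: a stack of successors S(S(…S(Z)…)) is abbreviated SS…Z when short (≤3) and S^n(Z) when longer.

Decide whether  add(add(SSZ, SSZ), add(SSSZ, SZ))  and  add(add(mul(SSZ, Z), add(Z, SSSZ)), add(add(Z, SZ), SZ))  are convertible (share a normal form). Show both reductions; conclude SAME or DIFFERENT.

Term A:
  start: add(add(SSZ, SSZ), add(SSSZ, SZ))
  [1] add(S(add(SZ, SSZ)), add(SSSZ, SZ))
  [2] S(add(add(SZ, SSZ), add(SSSZ, SZ)))
  [3] S(add(S(add(Z, SSZ)), add(SSSZ, SZ)))
  [4] S(S(add(add(Z, SSZ), add(SSSZ, SZ))))
  [5] S(S(add(SSZ, add(SSSZ, SZ))))
  [6] S(S(S(add(SZ, add(SSSZ, SZ)))))
  [7] S(S(S(S(add(Z, add(SSSZ, SZ))))))
  [8] S(S(S(S(add(SSSZ, SZ)))))
  [9] S(S(S(S(S(add(SSZ, SZ))))))
  [10] S(S(S(S(S(S(add(SZ, SZ)))))))
  [11] S(S(S(S(S(S(S(add(Z, SZ))))))))
  [12] S^8(Z)

Term B:
  start: add(add(mul(SSZ, Z), add(Z, SSSZ)), add(add(Z, SZ), SZ))
  [1] add(add(add(Z, mul(SZ, Z)), add(Z, SSSZ)), add(add(Z, SZ), SZ))
  [2] add(add(mul(SZ, Z), add(Z, SSSZ)), add(add(Z, SZ), SZ))
  [3] add(add(add(Z, mul(Z, Z)), add(Z, SSSZ)), add(add(Z, SZ), SZ))
  [4] add(add(mul(Z, Z), add(Z, SSSZ)), add(add(Z, SZ), SZ))
  [5] add(add(Z, add(Z, SSSZ)), add(add(Z, SZ), SZ))
  [6] add(add(Z, SSSZ), add(add(Z, SZ), SZ))
  [7] add(SSSZ, add(add(Z, SZ), SZ))
  [8] S(add(SSZ, add(add(Z, SZ), SZ)))
  [9] S(S(add(SZ, add(add(Z, SZ), SZ))))
  [10] S(S(S(add(Z, add(add(Z, SZ), SZ)))))
  [11] S(S(S(add(add(Z, SZ), SZ))))
  [12] S(S(S(add(SZ, SZ))))
  [13] S(S(S(S(add(Z, SZ)))))
  [14] S^5(Z)

Answer: DIFFERENT — A ⇓ S^8(Z), B ⇓ S^5(Z)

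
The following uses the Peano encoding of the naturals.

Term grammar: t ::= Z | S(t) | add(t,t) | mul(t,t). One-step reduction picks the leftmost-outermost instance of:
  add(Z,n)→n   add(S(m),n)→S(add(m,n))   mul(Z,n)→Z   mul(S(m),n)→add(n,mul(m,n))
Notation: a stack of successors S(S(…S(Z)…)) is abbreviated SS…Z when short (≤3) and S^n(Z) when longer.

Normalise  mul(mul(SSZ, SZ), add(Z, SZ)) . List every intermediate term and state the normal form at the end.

  start: mul(mul(SSZ, SZ), add(Z, SZ))
  →1  mul(add(SZ, mul(SZ, SZ)), add(Z, SZ))
  →2  mul(S(add(Z, mul(SZ, SZ))), add(Z, SZ))
  →3  add(add(Z, SZ), mul(add(Z, mul(SZ, SZ)), add(Z, SZ)))
  →4  add(SZ, mul(add(Z, mul(SZ, SZ)), add(Z, SZ)))
  →5  S(add(Z, mul(add(Z, mul(SZ, SZ)), add(Z, SZ))))
  →6  S(mul(add(Z, mul(SZ, SZ)), add(Z, SZ)))
  →7  S(mul(mul(SZ, SZ), add(Z, SZ)))
  →8  S(mul(add(SZ, mul(Z, SZ)), add(Z, SZ)))
  →9  S(mul(S(add(Z, mul(Z, SZ))), add(Z, SZ)))
  →10  S(add(add(Z, SZ), mul(add(Z, mul(Z, SZ)), add(Z, SZ))))
  →11  S(add(SZ, mul(add(Z, mul(Z, SZ)), add(Z, SZ))))
  →12  S(S(add(Z, mul(add(Z, mul(Z, SZ)), add(Z, SZ)))))
  →13  S(S(mul(add(Z, mul(Z, SZ)), add(Z, SZ))))
  →14  S(S(mul(mul(Z, SZ), add(Z, SZ))))
  →15  S(S(mul(Z, add(Z, SZ))))
  →16  SSZ

Answer: normal form = SSZ  (in 16 steps)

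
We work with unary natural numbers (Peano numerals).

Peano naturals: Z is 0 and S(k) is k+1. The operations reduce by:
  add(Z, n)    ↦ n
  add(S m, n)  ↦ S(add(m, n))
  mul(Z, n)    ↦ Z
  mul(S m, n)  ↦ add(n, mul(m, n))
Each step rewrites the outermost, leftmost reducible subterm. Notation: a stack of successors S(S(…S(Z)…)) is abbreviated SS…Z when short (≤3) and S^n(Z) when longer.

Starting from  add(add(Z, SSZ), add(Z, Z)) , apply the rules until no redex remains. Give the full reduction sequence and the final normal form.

  start: add(add(Z, SSZ), add(Z, Z))
  step 1: add(SSZ, add(Z, Z))
  step 2: S(add(SZ, add(Z, Z)))
  step 3: S(S(add(Z, add(Z, Z))))
  step 4: S(S(add(Z, Z)))
  step 5: SSZ

Answer: normal form = SSZ  (in 5 steps)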